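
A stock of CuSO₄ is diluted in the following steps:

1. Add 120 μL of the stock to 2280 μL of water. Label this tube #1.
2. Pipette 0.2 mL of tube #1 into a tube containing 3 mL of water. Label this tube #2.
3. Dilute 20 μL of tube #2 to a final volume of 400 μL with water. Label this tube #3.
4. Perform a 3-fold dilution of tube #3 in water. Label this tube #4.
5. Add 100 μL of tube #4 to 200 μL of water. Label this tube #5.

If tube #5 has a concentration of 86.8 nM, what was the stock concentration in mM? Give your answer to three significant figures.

5.00 mM

Step 1: 120 μL + 2280 μL = 2400 μL total → factor 2400/120 = 20
Step 2: 0.2 mL + 3 mL = 3.2 mL total → factor 3.2/0.2 = 16
Step 3: 20 μL brought to 400 μL → factor 400/20 = 20
Step 4: 3-fold → factor 3
Step 5: 100 μL + 200 μL = 300 μL total → factor 300/100 = 3
Overall dilution factor = 20 × 16 × 20 × 3 × 3 = 57600
Stock = 86.8 nM × 57600 = 5.000 × 10^6 nM = 5.00 mM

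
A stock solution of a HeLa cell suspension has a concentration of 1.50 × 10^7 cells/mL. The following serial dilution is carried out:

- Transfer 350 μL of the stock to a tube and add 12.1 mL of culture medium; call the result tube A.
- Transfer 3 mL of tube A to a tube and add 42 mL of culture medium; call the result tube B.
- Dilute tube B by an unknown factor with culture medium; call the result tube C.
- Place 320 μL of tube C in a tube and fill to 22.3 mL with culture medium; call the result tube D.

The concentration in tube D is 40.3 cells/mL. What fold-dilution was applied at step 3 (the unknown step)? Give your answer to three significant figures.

Step 1: 350 μL + 12.1 mL = 12450 μL total → factor 12450/350 = 35.571
Step 2: 3 mL + 42 mL = 45 mL total → factor 45/3 = 15
Step 3: unknown factor x
Step 4: 320 μL brought to 22.3 mL → factor 22300/320 = 69.688
Product of known-step factors = 37183
Overall factor = 1.50 × 10^7 cells/mL / (40.3 cells/mL) = 3.7221 × 10^5
x = 3.7221 × 10^5 / 37183 = 10.0

10.0-fold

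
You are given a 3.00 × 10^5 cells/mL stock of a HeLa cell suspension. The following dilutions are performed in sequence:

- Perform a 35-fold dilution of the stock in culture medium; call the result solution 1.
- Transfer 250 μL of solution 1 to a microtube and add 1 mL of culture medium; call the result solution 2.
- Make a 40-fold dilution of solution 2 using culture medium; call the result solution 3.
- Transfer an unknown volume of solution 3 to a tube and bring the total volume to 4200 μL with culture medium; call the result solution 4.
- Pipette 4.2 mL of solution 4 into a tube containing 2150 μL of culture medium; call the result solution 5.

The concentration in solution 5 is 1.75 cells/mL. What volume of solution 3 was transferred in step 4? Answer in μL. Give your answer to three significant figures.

259 μL

Step 1: 35-fold → factor 35
Step 2: 250 μL + 1 mL = 1250 μL total → factor 1250/250 = 5
Step 3: 40-fold → factor 40
Step 4: v brought to 4200 μL → factor = 4200 μL/v
Step 5: 4.2 mL + 2150 μL = 6.35 mL total → factor 6.35/4.2 = 1.5119
Product of known-step factors = 10583
Overall factor = 3.00 × 10^5 cells/mL / (1.75 cells/mL) = 1.7143 × 10^5
Step-4 factor = 1.7143 × 10^5 / 10583 = 16.198
v = 4200 μL / 16.198 = 259 μL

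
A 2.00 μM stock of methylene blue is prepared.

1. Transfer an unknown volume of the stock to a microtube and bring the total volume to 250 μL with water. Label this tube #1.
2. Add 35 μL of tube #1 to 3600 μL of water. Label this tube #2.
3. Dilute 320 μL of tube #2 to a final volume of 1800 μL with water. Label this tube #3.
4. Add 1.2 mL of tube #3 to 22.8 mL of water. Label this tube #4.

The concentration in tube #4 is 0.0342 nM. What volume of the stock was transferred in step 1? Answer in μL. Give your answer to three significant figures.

Step 1: v brought to 250 μL → factor = 250 μL/v
Step 2: 35 μL + 3600 μL = 3635 μL total → factor 3635/35 = 103.86
Step 3: 320 μL brought to 1800 μL → factor 1800/320 = 5.625
Step 4: 1.2 mL + 22.8 mL = 24 mL total → factor 24/1.2 = 20
Product of known-step factors = 11684
Overall factor = 2.00 μM / (0.0342 nM) = 58480
Step-1 factor = 58480 / 11684 = 5.0051
v = 250 μL / 5.0051 = 49.9 μL

49.9 μL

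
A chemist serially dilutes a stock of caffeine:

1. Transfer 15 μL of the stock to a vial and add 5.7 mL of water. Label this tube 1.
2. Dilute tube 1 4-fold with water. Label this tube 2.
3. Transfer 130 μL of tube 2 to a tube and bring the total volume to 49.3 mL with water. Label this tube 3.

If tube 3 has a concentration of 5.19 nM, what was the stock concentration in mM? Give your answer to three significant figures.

Step 1: 15 μL + 5.7 mL = 5715 μL total → factor 5715/15 = 381
Step 2: 4-fold → factor 4
Step 3: 130 μL brought to 49.3 mL → factor 49300/130 = 379.23
Overall dilution factor = 381 × 4 × 379.23 = 5.7795 × 10^5
Stock = 5.19 nM × 5.7795 × 10^5 = 3.000 × 10^6 nM = 3.00 mM

3.00 mM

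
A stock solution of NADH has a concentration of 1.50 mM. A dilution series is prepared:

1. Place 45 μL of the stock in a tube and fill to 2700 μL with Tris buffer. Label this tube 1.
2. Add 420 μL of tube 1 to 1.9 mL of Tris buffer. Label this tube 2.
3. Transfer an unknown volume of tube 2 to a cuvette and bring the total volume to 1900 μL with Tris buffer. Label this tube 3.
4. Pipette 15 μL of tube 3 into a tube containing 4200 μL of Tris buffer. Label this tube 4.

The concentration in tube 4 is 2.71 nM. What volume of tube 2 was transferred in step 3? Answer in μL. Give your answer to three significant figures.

Step 1: 45 μL brought to 2700 μL → factor 2700/45 = 60
Step 2: 420 μL + 1.9 mL = 2320 μL total → factor 2320/420 = 5.5238
Step 3: v brought to 1900 μL → factor = 1900 μL/v
Step 4: 15 μL + 4200 μL = 4215 μL total → factor 4215/15 = 281
Product of known-step factors = 93131
Overall factor = 1.50 mM / (2.71 nM) = 5.5351 × 10^5
Step-3 factor = 5.5351 × 10^5 / 93131 = 5.9433
v = 1900 μL / 5.9433 = 320 μL

320 μL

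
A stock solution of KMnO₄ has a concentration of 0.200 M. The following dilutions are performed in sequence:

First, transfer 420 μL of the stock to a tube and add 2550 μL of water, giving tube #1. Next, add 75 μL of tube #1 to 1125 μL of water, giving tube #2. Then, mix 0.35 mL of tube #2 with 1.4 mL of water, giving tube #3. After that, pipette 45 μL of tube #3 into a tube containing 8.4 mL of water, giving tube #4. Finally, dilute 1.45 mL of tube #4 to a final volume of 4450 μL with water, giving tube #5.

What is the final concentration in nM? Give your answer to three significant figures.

Step 1: 420 μL + 2550 μL = 2970 μL total → factor 2970/420 = 7.0714
Step 2: 75 μL + 1125 μL = 1200 μL total → factor 1200/75 = 16
Step 3: 0.35 mL + 1.4 mL = 1.75 mL total → factor 1.75/0.35 = 5
Step 4: 45 μL + 8.4 mL = 8445 μL total → factor 8445/45 = 187.67
Step 5: 1.45 mL brought to 4450 μL → factor 4.45/1.45 = 3.069
Overall dilution factor = 7.0714 × 16 × 5 × 187.67 × 3.069 = 3.2582 × 10^5
Final = 0.200 M / 3.2582 × 10^5 = 6.138 × 10^-7 M = 614 nM

614 nM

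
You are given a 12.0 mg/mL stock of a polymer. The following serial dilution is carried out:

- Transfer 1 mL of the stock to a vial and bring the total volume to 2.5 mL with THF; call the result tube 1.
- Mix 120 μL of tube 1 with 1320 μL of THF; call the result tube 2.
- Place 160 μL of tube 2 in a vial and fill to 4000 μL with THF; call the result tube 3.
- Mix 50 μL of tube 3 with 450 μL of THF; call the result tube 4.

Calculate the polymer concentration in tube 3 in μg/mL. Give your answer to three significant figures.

Step 1: 1 mL brought to 2.5 mL → factor 2.5/1 = 2.5
Step 2: 120 μL + 1320 μL = 1440 μL total → factor 1440/120 = 12
Step 3: 160 μL brought to 4000 μL → factor 4000/160 = 25
Dilution factor through tube 3 = 2.5 × 12 × 25 = 750
[tube 3] = 12.0 mg/mL / 750 = 0.01600 mg/mL = 16.0 μg/mL

16.0 μg/mL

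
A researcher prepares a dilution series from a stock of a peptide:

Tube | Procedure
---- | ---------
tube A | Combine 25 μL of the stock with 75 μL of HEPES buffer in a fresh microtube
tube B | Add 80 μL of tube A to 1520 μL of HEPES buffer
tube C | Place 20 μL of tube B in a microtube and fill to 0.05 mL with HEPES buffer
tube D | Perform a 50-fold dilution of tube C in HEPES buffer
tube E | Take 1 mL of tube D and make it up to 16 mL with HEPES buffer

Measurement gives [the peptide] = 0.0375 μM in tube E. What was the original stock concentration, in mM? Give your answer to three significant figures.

Step 1: 25 μL + 75 μL = 100 μL total → factor 100/25 = 4
Step 2: 80 μL + 1520 μL = 1600 μL total → factor 1600/80 = 20
Step 3: 20 μL brought to 0.05 mL → factor 50/20 = 2.5
Step 4: 50-fold → factor 50
Step 5: 1 mL brought to 16 mL → factor 16/1 = 16
Overall dilution factor = 4 × 20 × 2.5 × 50 × 16 = 1.6 × 10^5
Stock = 0.0375 μM × 1.6 × 10^5 = 6000 μM = 6.00 mM

6.00 mM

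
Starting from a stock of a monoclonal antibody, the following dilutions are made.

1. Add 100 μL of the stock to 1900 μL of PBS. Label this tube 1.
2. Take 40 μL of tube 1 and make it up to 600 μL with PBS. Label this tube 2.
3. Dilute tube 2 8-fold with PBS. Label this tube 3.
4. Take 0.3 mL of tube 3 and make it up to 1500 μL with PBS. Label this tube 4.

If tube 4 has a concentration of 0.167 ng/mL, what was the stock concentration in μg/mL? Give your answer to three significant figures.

2.00 μg/mL

Step 1: 100 μL + 1900 μL = 2000 μL total → factor 2000/100 = 20
Step 2: 40 μL brought to 600 μL → factor 600/40 = 15
Step 3: 8-fold → factor 8
Step 4: 0.3 mL brought to 1500 μL → factor 1.5/0.3 = 5
Overall dilution factor = 20 × 15 × 8 × 5 = 12000
Stock = 0.167 ng/mL × 12000 = 2004 ng/mL = 2.00 μg/mL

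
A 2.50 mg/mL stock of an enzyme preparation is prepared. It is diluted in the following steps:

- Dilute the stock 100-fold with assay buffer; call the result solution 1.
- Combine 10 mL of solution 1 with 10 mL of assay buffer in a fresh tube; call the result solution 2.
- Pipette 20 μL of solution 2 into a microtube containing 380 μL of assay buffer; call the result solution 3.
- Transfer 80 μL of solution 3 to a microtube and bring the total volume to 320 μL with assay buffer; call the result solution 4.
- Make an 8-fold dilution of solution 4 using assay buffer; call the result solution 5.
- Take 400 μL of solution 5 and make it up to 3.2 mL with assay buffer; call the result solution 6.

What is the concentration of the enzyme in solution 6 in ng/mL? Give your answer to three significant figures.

2.44 ng/mL

Step 1: 100-fold → factor 100
Step 2: 10 mL + 10 mL = 20 mL total → factor 20/10 = 2
Step 3: 20 μL + 380 μL = 400 μL total → factor 400/20 = 20
Step 4: 80 μL brought to 320 μL → factor 320/80 = 4
Step 5: 8-fold → factor 8
Step 6: 400 μL brought to 3.2 mL → factor 3200/400 = 8
Overall dilution factor = 100 × 2 × 20 × 4 × 8 × 8 = 1.024 × 10^6
Final = 2.50 mg/mL / 1.024 × 10^6 = 2.441 × 10^-6 mg/mL = 2.44 ng/mL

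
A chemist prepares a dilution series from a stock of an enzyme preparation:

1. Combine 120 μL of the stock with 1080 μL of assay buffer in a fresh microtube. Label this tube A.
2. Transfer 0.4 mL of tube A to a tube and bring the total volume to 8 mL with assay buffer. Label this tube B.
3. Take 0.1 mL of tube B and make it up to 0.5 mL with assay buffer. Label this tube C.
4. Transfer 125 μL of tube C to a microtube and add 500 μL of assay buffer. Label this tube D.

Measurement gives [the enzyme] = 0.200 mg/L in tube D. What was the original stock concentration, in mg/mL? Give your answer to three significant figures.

1.00 mg/mL

Step 1: 120 μL + 1080 μL = 1200 μL total → factor 1200/120 = 10
Step 2: 0.4 mL brought to 8 mL → factor 8/0.4 = 20
Step 3: 0.1 mL brought to 0.5 mL → factor 0.5/0.1 = 5
Step 4: 125 μL + 500 μL = 625 μL total → factor 625/125 = 5
Overall dilution factor = 10 × 20 × 5 × 5 = 5000
Stock = 0.200 mg/L × 5000 = 1000 mg/L = 1.00 mg/mL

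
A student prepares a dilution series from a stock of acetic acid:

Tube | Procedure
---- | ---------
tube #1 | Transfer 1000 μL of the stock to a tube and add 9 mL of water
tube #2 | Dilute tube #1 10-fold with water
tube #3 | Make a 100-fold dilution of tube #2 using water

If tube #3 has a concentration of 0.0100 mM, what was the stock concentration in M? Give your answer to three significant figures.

Step 1: 1000 μL + 9 mL = 10000 μL total → factor 10000/1000 = 10
Step 2: 10-fold → factor 10
Step 3: 100-fold → factor 100
Overall dilution factor = 10 × 10 × 100 = 10000
Stock = 0.0100 mM × 10000 = 100.0 mM = 0.100 M

0.100 M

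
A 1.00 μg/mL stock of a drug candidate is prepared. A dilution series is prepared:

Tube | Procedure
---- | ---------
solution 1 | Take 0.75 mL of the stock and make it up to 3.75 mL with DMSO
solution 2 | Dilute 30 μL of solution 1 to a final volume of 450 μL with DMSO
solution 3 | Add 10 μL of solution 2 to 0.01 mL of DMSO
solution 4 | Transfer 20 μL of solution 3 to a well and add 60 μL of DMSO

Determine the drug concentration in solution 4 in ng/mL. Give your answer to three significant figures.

1.67 ng/mL

Step 1: 0.75 mL brought to 3.75 mL → factor 3.75/0.75 = 5
Step 2: 30 μL brought to 450 μL → factor 450/30 = 15
Step 3: 10 μL + 0.01 mL = 20 μL total → factor 20/10 = 2
Step 4: 20 μL + 60 μL = 80 μL total → factor 80/20 = 4
Overall dilution factor = 5 × 15 × 2 × 4 = 600
Final = 1.00 μg/mL / 600 = 0.001667 μg/mL = 1.67 ng/mL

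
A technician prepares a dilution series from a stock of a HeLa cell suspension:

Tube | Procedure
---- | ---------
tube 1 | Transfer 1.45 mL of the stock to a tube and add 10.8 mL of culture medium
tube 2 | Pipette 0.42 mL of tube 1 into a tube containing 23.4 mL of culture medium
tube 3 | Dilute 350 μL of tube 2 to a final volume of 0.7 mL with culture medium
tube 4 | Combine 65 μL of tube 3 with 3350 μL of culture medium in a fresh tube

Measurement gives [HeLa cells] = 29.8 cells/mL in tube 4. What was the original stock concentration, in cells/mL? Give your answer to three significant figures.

Step 1: 1.45 mL + 10.8 mL = 12.25 mL total → factor 12.25/1.45 = 8.4483
Step 2: 0.42 mL + 23.4 mL = 23.82 mL total → factor 23.82/0.42 = 56.714
Step 3: 350 μL brought to 0.7 mL → factor 700/350 = 2
Step 4: 65 μL + 3350 μL = 3415 μL total → factor 3415/65 = 52.538
Overall dilution factor = 8.4483 × 56.714 × 2 × 52.538 = 50346
Stock = 29.8 cells/mL × 50346 = 1.50 × 10^6 cells/mL

1.50 × 10^6 cells/mL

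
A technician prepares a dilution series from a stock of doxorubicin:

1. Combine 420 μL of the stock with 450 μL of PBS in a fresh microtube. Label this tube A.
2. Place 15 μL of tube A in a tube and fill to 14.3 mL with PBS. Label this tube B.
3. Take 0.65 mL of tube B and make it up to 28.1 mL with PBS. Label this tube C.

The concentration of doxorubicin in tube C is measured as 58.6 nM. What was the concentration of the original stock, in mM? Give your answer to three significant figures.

5.00 mM

Step 1: 420 μL + 450 μL = 870 μL total → factor 870/420 = 2.0714
Step 2: 15 μL brought to 14.3 mL → factor 14300/15 = 953.33
Step 3: 0.65 mL brought to 28.1 mL → factor 28.1/0.65 = 43.231
Overall dilution factor = 2.0714 × 953.33 × 43.231 = 85370
Stock = 58.6 nM × 85370 = 5.003 × 10^6 nM = 5.00 mM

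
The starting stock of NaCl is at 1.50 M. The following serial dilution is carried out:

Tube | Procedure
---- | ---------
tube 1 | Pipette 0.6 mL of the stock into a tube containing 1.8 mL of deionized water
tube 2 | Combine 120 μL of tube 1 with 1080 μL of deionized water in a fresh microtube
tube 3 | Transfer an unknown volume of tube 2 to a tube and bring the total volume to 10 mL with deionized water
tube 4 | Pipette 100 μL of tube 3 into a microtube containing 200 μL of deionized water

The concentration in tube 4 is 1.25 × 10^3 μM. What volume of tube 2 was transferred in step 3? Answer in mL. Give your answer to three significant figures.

Step 1: 0.6 mL + 1.8 mL = 2.4 mL total → factor 2.4/0.6 = 4
Step 2: 120 μL + 1080 μL = 1200 μL total → factor 1200/120 = 10
Step 3: v brought to 10 mL → factor = 10 mL/v
Step 4: 100 μL + 200 μL = 300 μL total → factor 300/100 = 3
Product of known-step factors = 120
Overall factor = 1.50 M / (1.25 × 10^3 μM) = 1200
Step-3 factor = 1200 / 120 = 10
v = 10 mL / 10 = 1.00 mL

1.00 mL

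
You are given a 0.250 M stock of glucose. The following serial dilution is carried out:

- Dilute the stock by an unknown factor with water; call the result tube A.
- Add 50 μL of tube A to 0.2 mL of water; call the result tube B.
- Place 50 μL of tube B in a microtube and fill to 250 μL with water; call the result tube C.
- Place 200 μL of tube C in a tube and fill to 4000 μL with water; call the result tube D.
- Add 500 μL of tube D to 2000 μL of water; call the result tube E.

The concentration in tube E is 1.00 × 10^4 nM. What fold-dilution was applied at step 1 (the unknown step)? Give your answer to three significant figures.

10.0-fold

Step 1: unknown factor x
Step 2: 50 μL + 0.2 mL = 250 μL total → factor 250/50 = 5
Step 3: 50 μL brought to 250 μL → factor 250/50 = 5
Step 4: 200 μL brought to 4000 μL → factor 4000/200 = 20
Step 5: 500 μL + 2000 μL = 2500 μL total → factor 2500/500 = 5
Product of known-step factors = 2500
Overall factor = 0.250 M / (1.00 × 10^4 nM) = 25000
x = 25000 / 2500 = 10.0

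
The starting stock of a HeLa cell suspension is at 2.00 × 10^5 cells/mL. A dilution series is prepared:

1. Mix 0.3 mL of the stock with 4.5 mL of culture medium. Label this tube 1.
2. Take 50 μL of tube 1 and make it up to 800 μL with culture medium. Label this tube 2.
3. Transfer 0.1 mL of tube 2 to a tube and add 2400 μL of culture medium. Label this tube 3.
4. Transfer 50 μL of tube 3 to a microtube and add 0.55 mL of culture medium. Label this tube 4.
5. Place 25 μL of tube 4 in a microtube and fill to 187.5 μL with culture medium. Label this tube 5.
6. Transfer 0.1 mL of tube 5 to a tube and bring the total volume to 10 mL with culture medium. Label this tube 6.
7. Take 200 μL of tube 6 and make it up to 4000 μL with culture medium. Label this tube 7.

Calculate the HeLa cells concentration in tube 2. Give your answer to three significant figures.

Step 1: 0.3 mL + 4.5 mL = 4.8 mL total → factor 4.8/0.3 = 16
Step 2: 50 μL brought to 800 μL → factor 800/50 = 16
Dilution factor through tube 2 = 16 × 16 = 256
[tube 2] = 2.00 × 10^5 cells/mL / 256 = 781 cells/mL

781 cells/mL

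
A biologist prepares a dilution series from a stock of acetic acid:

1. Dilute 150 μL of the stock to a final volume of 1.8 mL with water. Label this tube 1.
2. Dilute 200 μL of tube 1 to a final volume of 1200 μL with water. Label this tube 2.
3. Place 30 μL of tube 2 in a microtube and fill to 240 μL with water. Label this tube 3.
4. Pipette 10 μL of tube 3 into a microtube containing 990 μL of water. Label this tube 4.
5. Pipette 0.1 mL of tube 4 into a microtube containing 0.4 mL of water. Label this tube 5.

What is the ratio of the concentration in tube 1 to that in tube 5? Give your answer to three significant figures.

Step 1: 150 μL brought to 1.8 mL → factor 1800/150 = 12
Step 2: 200 μL brought to 1200 μL → factor 1200/200 = 6
Step 3: 30 μL brought to 240 μL → factor 240/30 = 8
Step 4: 10 μL + 990 μL = 1000 μL total → factor 1000/10 = 100
Step 5: 0.1 mL + 0.4 mL = 0.5 mL total → factor 0.5/0.1 = 5
Dilution factor to tube 1 = 12; to tube 5 = 2.88 × 10^5
[tube 1]/[tube 5] = (factor to tube 5)/(factor to tube 1) = 2.88 × 10^5/12 = 2.40 × 10^4

2.40 × 10^4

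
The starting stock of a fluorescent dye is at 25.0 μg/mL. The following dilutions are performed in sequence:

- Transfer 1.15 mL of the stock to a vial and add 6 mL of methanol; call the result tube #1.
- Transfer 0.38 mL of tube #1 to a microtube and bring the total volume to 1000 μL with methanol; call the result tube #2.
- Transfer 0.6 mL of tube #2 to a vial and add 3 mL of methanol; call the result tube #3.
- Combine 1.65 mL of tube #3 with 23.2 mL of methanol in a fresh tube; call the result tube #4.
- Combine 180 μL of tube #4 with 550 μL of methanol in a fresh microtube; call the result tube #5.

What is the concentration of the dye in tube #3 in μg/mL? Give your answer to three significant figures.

0.255 μg/mL

Step 1: 1.15 mL + 6 mL = 7.15 mL total → factor 7.15/1.15 = 6.2174
Step 2: 0.38 mL brought to 1000 μL → factor 1/0.38 = 2.6316
Step 3: 0.6 mL + 3 mL = 3.6 mL total → factor 3.6/0.6 = 6
Dilution factor through tube #3 = 6.2174 × 2.6316 × 6 = 98.169
[tube #3] = 25.0 μg/mL / 98.169 = 0.255 μg/mL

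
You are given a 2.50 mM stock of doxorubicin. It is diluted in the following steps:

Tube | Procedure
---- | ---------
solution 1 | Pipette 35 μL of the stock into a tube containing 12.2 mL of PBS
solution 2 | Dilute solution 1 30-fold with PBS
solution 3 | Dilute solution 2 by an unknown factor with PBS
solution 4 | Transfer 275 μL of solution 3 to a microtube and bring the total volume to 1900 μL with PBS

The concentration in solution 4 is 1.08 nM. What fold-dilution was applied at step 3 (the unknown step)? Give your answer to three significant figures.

Step 1: 35 μL + 12.2 mL = 12235 μL total → factor 12235/35 = 349.57
Step 2: 30-fold → factor 30
Step 3: unknown factor x
Step 4: 275 μL brought to 1900 μL → factor 1900/275 = 6.9091
Product of known-step factors = 72457
Overall factor = 2.50 mM / (1.08 nM) = 2.3148 × 10^6
x = 2.3148 × 10^6 / 72457 = 31.9

31.9-fold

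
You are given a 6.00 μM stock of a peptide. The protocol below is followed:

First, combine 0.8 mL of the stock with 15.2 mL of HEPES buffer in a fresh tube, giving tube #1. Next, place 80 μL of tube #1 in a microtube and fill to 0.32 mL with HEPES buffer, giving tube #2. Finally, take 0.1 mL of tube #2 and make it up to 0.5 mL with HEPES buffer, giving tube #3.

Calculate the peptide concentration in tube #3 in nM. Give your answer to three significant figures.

Step 1: 0.8 mL + 15.2 mL = 16 mL total → factor 16/0.8 = 20
Step 2: 80 μL brought to 0.32 mL → factor 320/80 = 4
Step 3: 0.1 mL brought to 0.5 mL → factor 0.5/0.1 = 5
Dilution factor through tube #3 = 20 × 4 × 5 = 400
[tube #3] = 6.00 μM / 400 = 0.01500 μM = 15.0 nM

15.0 nM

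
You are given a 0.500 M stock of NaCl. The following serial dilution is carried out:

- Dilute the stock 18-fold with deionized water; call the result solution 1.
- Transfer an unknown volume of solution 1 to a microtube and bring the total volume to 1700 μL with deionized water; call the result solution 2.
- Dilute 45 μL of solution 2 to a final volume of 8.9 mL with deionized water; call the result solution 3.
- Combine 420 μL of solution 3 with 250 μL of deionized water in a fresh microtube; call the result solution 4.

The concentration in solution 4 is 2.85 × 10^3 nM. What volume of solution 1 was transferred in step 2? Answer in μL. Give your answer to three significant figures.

55.0 μL

Step 1: 18-fold → factor 18
Step 2: v brought to 1700 μL → factor = 1700 μL/v
Step 3: 45 μL brought to 8.9 mL → factor 8900/45 = 197.78
Step 4: 420 μL + 250 μL = 670 μL total → factor 670/420 = 1.5952
Product of known-step factors = 5679
Overall factor = 0.500 M / (2.85 × 10^3 nM) = 1.7544 × 10^5
Step-2 factor = 1.7544 × 10^5 / 5679 = 30.892
v = 1700 μL / 30.892 = 55.0 μL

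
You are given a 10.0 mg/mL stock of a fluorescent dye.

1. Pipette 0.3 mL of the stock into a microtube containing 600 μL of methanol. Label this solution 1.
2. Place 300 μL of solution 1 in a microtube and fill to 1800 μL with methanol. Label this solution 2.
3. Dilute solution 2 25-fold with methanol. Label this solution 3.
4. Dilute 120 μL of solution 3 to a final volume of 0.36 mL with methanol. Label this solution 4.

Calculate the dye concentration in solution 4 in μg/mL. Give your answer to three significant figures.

7.41 μg/mL

Step 1: 0.3 mL + 600 μL = 0.9 mL total → factor 0.9/0.3 = 3
Step 2: 300 μL brought to 1800 μL → factor 1800/300 = 6
Step 3: 25-fold → factor 25
Step 4: 120 μL brought to 0.36 mL → factor 360/120 = 3
Dilution factor through solution 4 = 3 × 6 × 25 × 3 = 1350
[solution 4] = 10.0 mg/mL / 1350 = 0.007407 mg/mL = 7.41 μg/mL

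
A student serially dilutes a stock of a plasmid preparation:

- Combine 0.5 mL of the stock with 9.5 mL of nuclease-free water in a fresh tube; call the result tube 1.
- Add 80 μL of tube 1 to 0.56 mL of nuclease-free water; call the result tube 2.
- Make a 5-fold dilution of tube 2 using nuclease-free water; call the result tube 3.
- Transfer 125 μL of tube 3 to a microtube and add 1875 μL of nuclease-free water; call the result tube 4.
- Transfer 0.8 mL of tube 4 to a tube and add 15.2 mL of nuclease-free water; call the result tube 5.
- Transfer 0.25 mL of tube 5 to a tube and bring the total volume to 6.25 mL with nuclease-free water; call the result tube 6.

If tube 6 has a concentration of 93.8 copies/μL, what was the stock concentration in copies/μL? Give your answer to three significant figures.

6.00 × 10^8 copies/μL

Step 1: 0.5 mL + 9.5 mL = 10 mL total → factor 10/0.5 = 20
Step 2: 80 μL + 0.56 mL = 640 μL total → factor 640/80 = 8
Step 3: 5-fold → factor 5
Step 4: 125 μL + 1875 μL = 2000 μL total → factor 2000/125 = 16
Step 5: 0.8 mL + 15.2 mL = 16 mL total → factor 16/0.8 = 20
Step 6: 0.25 mL brought to 6.25 mL → factor 6.25/0.25 = 25
Overall dilution factor = 20 × 8 × 5 × 16 × 20 × 25 = 6.4 × 10^6
Stock = 93.8 copies/μL × 6.4 × 10^6 = 6.00 × 10^8 copies/μL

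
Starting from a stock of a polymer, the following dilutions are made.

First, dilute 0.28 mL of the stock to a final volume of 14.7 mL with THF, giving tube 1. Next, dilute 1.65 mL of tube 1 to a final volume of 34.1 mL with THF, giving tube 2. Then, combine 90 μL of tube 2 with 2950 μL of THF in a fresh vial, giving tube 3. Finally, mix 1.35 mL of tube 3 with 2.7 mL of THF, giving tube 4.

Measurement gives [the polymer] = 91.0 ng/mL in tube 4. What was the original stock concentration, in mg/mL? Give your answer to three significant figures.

Step 1: 0.28 mL brought to 14.7 mL → factor 14.7/0.28 = 52.5
Step 2: 1.65 mL brought to 34.1 mL → factor 34.1/1.65 = 20.667
Step 3: 90 μL + 2950 μL = 3040 μL total → factor 3040/90 = 33.778
Step 4: 1.35 mL + 2.7 mL = 4.05 mL total → factor 4.05/1.35 = 3
Overall dilution factor = 52.5 × 20.667 × 33.778 × 3 = 1.0995 × 10^5
Stock = 91.0 ng/mL × 1.0995 × 10^5 = 1.001 × 10^7 ng/mL = 10.0 mg/mL

10.0 mg/mL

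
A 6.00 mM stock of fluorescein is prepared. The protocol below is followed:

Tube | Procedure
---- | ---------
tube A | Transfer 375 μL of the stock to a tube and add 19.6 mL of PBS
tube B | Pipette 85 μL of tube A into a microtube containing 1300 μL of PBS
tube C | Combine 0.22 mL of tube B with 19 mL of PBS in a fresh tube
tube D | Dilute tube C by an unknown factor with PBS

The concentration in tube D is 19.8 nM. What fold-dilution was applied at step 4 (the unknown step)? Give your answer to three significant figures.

Step 1: 375 μL + 19.6 mL = 19975 μL total → factor 19975/375 = 53.267
Step 2: 85 μL + 1300 μL = 1385 μL total → factor 1385/85 = 16.294
Step 3: 0.22 mL + 19 mL = 19.22 mL total → factor 19.22/0.22 = 87.364
Step 4: unknown factor x
Product of known-step factors = 75826
Overall factor = 6.00 mM / (19.8 nM) = 3.0303 × 10^5
x = 3.0303 × 10^5 / 75826 = 4.00

4.00-fold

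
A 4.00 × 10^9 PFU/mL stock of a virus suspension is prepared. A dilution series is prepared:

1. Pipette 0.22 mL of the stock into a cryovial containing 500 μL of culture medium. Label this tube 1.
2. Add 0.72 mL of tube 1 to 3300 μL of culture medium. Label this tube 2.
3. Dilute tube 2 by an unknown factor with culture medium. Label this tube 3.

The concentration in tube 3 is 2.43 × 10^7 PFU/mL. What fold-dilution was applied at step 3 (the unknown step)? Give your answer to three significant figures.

Step 1: 0.22 mL + 500 μL = 0.72 mL total → factor 0.72/0.22 = 3.2727
Step 2: 0.72 mL + 3300 μL = 4.02 mL total → factor 4.02/0.72 = 5.5833
Step 3: unknown factor x
Product of known-step factors = 18.273
Overall factor = 4.00 × 10^9 PFU/mL / (2.43 × 10^7 PFU/mL) = 164.61
x = 164.61 / 18.273 = 9.01

9.01-fold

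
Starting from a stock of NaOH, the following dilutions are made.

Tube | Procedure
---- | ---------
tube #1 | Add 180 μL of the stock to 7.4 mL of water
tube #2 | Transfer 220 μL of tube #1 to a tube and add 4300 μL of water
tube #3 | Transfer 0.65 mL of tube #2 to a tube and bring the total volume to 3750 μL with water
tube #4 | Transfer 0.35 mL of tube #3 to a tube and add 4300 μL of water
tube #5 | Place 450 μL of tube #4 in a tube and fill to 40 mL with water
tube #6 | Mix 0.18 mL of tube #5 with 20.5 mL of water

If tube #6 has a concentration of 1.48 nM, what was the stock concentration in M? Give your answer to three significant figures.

Step 1: 180 μL + 7.4 mL = 7580 μL total → factor 7580/180 = 42.111
Step 2: 220 μL + 4300 μL = 4520 μL total → factor 4520/220 = 20.545
Step 3: 0.65 mL brought to 3750 μL → factor 3.75/0.65 = 5.7692
Step 4: 0.35 mL + 4300 μL = 4.65 mL total → factor 4.65/0.35 = 13.286
Step 5: 450 μL brought to 40 mL → factor 40000/450 = 88.889
Step 6: 0.18 mL + 20.5 mL = 20.68 mL total → factor 20.68/0.18 = 114.89
Overall dilution factor = 42.111 × 20.545 × 5.7692 × 13.286 × 88.889 × 114.89 = 6.7724 × 10^8
Stock = 1.48 nM × 6.7724 × 10^8 = 1.002 × 10^9 nM = 1.00 M

1.00 M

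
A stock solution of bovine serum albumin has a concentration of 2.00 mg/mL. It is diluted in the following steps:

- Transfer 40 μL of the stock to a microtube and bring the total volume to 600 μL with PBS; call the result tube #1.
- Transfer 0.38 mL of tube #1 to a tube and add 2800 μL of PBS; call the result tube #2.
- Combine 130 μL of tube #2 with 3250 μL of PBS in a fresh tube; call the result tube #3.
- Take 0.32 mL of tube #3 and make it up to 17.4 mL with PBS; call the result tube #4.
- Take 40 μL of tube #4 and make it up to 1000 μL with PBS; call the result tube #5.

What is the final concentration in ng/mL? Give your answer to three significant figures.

0.451 ng/mL

Step 1: 40 μL brought to 600 μL → factor 600/40 = 15
Step 2: 0.38 mL + 2800 μL = 3.18 mL total → factor 3.18/0.38 = 8.3684
Step 3: 130 μL + 3250 μL = 3380 μL total → factor 3380/130 = 26
Step 4: 0.32 mL brought to 17.4 mL → factor 17.4/0.32 = 54.375
Step 5: 40 μL brought to 1000 μL → factor 1000/40 = 25
Overall dilution factor = 15 × 8.3684 × 26 × 54.375 × 25 = 4.4366 × 10^6
Final = 2.00 mg/mL / 4.4366 × 10^6 = 4.508 × 10^-7 mg/mL = 0.451 ng/mL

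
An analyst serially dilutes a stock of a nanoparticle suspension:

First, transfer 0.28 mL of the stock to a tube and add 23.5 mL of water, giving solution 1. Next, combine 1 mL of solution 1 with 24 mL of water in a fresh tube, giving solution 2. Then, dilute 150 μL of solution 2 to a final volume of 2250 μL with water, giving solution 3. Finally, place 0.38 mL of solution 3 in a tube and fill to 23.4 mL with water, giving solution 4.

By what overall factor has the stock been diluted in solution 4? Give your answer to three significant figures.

Step 1: 0.28 mL + 23.5 mL = 23.78 mL total → factor 23.78/0.28 = 84.929
Step 2: 1 mL + 24 mL = 25 mL total → factor 25/1 = 25
Step 3: 150 μL brought to 2250 μL → factor 2250/150 = 15
Step 4: 0.38 mL brought to 23.4 mL → factor 23.4/0.38 = 61.579
Overall dilution factor = 84.929 × 25 × 15 × 61.579 = 1.9612 × 10^6

1.96 × 10^6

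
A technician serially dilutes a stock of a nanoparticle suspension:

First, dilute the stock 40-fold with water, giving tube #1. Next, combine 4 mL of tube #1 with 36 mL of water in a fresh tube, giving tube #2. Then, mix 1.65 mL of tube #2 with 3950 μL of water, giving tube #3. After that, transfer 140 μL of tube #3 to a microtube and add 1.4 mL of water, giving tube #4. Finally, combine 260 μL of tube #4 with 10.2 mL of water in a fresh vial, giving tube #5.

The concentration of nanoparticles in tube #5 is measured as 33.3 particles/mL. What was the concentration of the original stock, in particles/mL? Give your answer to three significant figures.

2.00 × 10^7 particles/mL

Step 1: 40-fold → factor 40
Step 2: 4 mL + 36 mL = 40 mL total → factor 40/4 = 10
Step 3: 1.65 mL + 3950 μL = 5.6 mL total → factor 5.6/1.65 = 3.3939
Step 4: 140 μL + 1.4 mL = 1540 μL total → factor 1540/140 = 11
Step 5: 260 μL + 10.2 mL = 10460 μL total → factor 10460/260 = 40.231
Overall dilution factor = 40 × 10 × 3.3939 × 11 × 40.231 = 6.0078 × 10^5
Stock = 33.3 particles/mL × 6.0078 × 10^5 = 2.00 × 10^7 particles/mL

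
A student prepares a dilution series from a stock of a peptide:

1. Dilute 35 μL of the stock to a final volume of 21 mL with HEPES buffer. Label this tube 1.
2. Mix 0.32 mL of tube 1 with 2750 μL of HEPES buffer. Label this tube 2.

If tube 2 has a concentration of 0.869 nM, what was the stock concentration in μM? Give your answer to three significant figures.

5.00 μM

Step 1: 35 μL brought to 21 mL → factor 21000/35 = 600
Step 2: 0.32 mL + 2750 μL = 3.07 mL total → factor 3.07/0.32 = 9.5938
Overall dilution factor = 600 × 9.5938 = 5756.2
Stock = 0.869 nM × 5756.2 = 5002 nM = 5.00 μM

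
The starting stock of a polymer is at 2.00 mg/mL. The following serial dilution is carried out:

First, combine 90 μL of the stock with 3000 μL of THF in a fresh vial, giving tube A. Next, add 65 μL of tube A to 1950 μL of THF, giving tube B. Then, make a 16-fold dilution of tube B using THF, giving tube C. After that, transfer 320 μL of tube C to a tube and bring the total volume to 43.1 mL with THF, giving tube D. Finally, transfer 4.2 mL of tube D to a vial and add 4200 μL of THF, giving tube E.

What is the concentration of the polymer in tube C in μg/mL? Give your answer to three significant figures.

0.117 μg/mL

Step 1: 90 μL + 3000 μL = 3090 μL total → factor 3090/90 = 34.333
Step 2: 65 μL + 1950 μL = 2015 μL total → factor 2015/65 = 31
Step 3: 16-fold → factor 16
Dilution factor through tube C = 34.333 × 31 × 16 = 17029
[tube C] = 2.00 mg/mL / 17029 = 0.0001174 mg/mL = 0.117 μg/mL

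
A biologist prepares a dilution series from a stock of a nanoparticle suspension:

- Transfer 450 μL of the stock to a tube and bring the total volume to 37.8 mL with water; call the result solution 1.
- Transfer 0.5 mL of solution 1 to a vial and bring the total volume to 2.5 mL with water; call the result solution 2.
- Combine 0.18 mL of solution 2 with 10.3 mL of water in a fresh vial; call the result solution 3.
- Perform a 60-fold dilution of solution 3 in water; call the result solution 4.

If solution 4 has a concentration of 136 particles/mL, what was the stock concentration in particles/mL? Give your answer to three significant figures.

Step 1: 450 μL brought to 37.8 mL → factor 37800/450 = 84
Step 2: 0.5 mL brought to 2.5 mL → factor 2.5/0.5 = 5
Step 3: 0.18 mL + 10.3 mL = 10.48 mL total → factor 10.48/0.18 = 58.222
Step 4: 60-fold → factor 60
Overall dilution factor = 84 × 5 × 58.222 × 60 = 1.4672 × 10^6
Stock = 136 particles/mL × 1.4672 × 10^6 = 2.00 × 10^8 particles/mL

2.00 × 10^8 particles/mL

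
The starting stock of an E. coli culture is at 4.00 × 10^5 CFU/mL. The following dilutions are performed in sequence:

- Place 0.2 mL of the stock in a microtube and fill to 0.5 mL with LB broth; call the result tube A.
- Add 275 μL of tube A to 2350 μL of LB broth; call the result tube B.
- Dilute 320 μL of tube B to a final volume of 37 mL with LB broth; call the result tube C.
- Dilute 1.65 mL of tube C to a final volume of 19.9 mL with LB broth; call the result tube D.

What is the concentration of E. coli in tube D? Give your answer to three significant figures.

12.0 CFU/mL

Step 1: 0.2 mL brought to 0.5 mL → factor 0.5/0.2 = 2.5
Step 2: 275 μL + 2350 μL = 2625 μL total → factor 2625/275 = 9.5455
Step 3: 320 μL brought to 37 mL → factor 37000/320 = 115.62
Step 4: 1.65 mL brought to 19.9 mL → factor 19.9/1.65 = 12.061
Overall dilution factor = 2.5 × 9.5455 × 115.62 × 12.061 = 33278
Final = 4.00 × 10^5 CFU/mL / 33278 = 12.0 CFU/mL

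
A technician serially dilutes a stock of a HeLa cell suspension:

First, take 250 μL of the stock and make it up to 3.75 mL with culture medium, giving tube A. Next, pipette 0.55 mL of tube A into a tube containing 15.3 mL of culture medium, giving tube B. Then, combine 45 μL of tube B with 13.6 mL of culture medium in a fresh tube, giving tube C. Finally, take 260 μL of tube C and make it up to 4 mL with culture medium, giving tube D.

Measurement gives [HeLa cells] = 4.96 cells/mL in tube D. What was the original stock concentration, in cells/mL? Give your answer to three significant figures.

Step 1: 250 μL brought to 3.75 mL → factor 3750/250 = 15
Step 2: 0.55 mL + 15.3 mL = 15.85 mL total → factor 15.85/0.55 = 28.818
Step 3: 45 μL + 13.6 mL = 13645 μL total → factor 13645/45 = 303.22
Step 4: 260 μL brought to 4 mL → factor 4000/260 = 15.385
Overall dilution factor = 15 × 28.818 × 303.22 × 15.385 = 2.0165 × 10^6
Stock = 4.96 cells/mL × 2.0165 × 10^6 = 1.00 × 10^7 cells/mL

1.00 × 10^7 cells/mL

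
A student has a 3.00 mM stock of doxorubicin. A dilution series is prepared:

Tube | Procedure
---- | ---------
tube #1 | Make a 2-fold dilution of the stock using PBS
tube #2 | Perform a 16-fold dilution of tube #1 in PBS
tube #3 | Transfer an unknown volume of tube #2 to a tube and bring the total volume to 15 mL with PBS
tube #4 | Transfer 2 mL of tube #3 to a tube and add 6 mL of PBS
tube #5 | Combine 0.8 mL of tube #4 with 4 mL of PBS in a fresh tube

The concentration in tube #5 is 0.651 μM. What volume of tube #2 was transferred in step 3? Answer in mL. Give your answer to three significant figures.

Step 1: 2-fold → factor 2
Step 2: 16-fold → factor 16
Step 3: v brought to 15 mL → factor = 15 mL/v
Step 4: 2 mL + 6 mL = 8 mL total → factor 8/2 = 4
Step 5: 0.8 mL + 4 mL = 4.8 mL total → factor 4.8/0.8 = 6
Product of known-step factors = 768
Overall factor = 3.00 mM / (0.651 μM) = 4608.3
Step-3 factor = 4608.3 / 768 = 6.0004
v = 15 mL / 6.0004 = 2.50 mL

2.50 mL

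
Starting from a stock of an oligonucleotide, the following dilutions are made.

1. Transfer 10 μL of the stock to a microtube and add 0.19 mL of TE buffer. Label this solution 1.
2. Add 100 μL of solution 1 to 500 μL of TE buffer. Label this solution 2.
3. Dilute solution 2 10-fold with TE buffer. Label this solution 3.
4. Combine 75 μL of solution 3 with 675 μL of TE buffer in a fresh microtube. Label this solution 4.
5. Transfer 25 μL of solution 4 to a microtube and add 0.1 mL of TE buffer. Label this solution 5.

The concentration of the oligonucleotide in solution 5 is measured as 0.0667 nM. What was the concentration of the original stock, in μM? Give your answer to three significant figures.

Step 1: 10 μL + 0.19 mL = 200 μL total → factor 200/10 = 20
Step 2: 100 μL + 500 μL = 600 μL total → factor 600/100 = 6
Step 3: 10-fold → factor 10
Step 4: 75 μL + 675 μL = 750 μL total → factor 750/75 = 10
Step 5: 25 μL + 0.1 mL = 125 μL total → factor 125/25 = 5
Overall dilution factor = 20 × 6 × 10 × 10 × 5 = 60000
Stock = 0.0667 nM × 60000 = 4002 nM = 4.00 μM

4.00 μM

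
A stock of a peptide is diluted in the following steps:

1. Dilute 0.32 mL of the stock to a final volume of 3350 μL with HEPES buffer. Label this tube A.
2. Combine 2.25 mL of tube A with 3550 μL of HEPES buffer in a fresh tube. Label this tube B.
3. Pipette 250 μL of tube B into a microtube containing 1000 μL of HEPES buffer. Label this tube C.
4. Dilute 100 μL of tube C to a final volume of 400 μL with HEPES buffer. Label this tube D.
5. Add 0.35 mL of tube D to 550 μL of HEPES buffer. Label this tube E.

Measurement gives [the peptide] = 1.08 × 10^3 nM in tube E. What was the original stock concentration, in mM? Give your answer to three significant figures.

Step 1: 0.32 mL brought to 3350 μL → factor 3.35/0.32 = 10.469
Step 2: 2.25 mL + 3550 μL = 5.8 mL total → factor 5.8/2.25 = 2.5778
Step 3: 250 μL + 1000 μL = 1250 μL total → factor 1250/250 = 5
Step 4: 100 μL brought to 400 μL → factor 400/100 = 4
Step 5: 0.35 mL + 550 μL = 0.9 mL total → factor 0.9/0.35 = 2.5714
Overall dilution factor = 10.469 × 2.5778 × 5 × 4 × 2.5714 = 1387.9
Stock = 1.08 × 10^3 nM × 1387.9 = 1.499 × 10^6 nM = 1.50 mM

1.50 mM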